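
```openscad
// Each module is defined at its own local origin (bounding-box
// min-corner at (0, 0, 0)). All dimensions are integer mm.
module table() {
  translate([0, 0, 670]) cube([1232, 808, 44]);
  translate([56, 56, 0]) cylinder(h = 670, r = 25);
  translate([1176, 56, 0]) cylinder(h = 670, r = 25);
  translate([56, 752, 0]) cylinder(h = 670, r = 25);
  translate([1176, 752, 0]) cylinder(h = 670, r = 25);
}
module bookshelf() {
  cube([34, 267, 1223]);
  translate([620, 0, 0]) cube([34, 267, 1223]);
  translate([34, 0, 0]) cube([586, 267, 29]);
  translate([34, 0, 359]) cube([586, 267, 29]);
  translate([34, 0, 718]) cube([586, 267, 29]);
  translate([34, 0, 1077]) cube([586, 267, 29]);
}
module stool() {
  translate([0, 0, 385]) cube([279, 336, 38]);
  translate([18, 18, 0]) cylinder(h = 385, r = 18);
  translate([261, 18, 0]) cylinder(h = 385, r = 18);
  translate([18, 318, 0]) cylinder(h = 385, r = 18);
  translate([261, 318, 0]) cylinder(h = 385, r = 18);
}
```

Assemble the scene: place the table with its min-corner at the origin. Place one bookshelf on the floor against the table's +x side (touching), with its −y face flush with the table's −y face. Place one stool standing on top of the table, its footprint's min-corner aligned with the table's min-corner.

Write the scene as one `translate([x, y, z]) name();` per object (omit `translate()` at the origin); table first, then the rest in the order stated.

table();
translate([1232, 0, 0]) bookshelf();
translate([0, 0, 714]) stool();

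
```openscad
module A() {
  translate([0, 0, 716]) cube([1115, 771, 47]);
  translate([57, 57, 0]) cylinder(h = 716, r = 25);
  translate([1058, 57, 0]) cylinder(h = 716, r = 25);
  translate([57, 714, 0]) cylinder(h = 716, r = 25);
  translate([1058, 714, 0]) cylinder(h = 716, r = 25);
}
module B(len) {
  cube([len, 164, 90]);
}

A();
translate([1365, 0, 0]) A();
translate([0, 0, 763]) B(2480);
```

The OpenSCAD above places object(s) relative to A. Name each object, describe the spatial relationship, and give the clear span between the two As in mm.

A is a table. B is a beam. A beam spans the tops of two tables. The clear span between the two tables is 250 mm.

Second table starts at x = 1365; first ends at x = 1115; clear span = 1365 − 1115 = 250 mm.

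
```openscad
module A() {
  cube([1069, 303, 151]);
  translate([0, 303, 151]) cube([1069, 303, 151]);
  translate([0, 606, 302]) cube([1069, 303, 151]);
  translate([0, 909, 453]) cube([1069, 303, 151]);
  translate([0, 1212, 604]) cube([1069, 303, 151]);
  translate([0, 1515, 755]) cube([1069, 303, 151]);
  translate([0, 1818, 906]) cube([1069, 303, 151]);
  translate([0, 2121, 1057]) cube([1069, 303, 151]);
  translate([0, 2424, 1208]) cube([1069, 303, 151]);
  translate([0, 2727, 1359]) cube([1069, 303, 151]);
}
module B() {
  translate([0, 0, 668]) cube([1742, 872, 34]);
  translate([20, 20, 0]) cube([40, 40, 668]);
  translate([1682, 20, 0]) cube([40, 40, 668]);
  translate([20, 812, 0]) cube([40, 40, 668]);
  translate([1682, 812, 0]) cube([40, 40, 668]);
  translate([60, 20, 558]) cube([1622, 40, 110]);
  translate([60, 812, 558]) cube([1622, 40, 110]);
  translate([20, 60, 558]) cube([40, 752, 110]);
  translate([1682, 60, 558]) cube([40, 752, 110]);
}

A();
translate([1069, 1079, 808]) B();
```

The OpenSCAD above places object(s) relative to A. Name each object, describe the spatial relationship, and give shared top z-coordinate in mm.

Both tops at z = 1510 mm.

A is a staircase. B is a table. The table is beside the staircase with their tops flush at z = 1510. The shared top z-coordinate is 1510 mm.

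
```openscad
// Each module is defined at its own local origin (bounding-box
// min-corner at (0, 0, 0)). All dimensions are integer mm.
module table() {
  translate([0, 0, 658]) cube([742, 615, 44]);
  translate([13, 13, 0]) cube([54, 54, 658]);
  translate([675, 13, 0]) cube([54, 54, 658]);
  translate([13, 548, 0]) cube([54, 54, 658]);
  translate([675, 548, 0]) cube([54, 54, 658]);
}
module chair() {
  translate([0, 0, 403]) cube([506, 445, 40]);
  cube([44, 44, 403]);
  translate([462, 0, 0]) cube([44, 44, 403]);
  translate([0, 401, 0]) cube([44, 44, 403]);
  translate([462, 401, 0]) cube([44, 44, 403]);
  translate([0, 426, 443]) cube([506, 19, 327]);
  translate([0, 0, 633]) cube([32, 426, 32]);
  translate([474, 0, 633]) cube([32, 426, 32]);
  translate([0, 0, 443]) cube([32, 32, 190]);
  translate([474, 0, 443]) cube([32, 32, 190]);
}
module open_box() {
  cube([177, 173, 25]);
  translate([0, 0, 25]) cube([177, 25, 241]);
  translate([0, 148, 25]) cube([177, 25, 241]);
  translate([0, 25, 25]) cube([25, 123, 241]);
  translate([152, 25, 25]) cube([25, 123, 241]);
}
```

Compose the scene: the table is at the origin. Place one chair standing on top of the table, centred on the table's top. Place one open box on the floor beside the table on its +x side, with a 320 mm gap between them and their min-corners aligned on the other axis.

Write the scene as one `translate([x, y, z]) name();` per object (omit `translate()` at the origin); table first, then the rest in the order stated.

table();
translate([118, 85, 702]) chair();
translate([1062, 0, 0]) open_box();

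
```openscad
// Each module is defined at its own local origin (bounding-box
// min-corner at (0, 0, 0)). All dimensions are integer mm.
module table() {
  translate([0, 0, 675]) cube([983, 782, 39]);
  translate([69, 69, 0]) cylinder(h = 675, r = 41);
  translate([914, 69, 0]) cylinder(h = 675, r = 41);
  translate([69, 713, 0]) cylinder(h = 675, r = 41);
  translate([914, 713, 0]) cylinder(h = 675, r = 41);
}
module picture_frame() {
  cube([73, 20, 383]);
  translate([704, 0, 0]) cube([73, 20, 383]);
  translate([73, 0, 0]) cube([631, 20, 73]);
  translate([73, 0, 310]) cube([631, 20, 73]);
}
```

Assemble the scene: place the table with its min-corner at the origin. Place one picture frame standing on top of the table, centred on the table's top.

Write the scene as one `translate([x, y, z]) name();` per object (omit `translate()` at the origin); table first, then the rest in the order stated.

table();
translate([103, 381, 714]) picture_frame();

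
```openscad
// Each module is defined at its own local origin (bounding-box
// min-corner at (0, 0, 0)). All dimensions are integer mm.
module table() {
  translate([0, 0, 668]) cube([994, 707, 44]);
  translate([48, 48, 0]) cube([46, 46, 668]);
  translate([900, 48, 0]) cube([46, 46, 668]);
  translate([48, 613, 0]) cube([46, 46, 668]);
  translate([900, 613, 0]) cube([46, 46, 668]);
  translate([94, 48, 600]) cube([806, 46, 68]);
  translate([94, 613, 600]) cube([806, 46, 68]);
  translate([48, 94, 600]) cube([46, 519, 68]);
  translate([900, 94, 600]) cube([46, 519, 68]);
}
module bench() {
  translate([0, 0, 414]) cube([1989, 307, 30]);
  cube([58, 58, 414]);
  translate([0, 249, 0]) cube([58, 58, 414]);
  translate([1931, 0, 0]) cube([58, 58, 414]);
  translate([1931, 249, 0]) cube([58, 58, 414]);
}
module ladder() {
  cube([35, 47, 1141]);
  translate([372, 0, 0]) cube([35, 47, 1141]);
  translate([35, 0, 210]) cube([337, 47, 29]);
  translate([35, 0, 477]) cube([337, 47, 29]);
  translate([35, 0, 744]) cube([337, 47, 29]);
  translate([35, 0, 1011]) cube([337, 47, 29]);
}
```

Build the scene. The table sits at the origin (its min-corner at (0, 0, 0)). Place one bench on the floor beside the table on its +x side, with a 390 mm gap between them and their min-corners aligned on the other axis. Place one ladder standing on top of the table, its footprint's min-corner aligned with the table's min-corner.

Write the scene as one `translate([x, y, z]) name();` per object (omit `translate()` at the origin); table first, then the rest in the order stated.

table();
translate([1384, 0, 0]) bench();
translate([0, 0, 712]) ladder();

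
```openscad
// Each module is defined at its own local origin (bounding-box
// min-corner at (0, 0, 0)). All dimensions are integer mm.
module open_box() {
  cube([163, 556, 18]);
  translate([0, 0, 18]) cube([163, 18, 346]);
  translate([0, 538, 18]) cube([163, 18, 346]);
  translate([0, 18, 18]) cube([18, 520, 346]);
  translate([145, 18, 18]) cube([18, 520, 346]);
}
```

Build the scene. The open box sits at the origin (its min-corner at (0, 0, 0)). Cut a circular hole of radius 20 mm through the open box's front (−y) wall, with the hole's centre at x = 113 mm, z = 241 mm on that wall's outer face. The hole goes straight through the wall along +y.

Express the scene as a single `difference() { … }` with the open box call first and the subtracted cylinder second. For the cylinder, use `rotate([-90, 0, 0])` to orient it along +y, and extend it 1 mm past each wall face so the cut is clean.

difference() {
  open_box();
  translate([113, -1, 241]) rotate([-90, 0, 0]) cylinder(h = 20, r = 20);
}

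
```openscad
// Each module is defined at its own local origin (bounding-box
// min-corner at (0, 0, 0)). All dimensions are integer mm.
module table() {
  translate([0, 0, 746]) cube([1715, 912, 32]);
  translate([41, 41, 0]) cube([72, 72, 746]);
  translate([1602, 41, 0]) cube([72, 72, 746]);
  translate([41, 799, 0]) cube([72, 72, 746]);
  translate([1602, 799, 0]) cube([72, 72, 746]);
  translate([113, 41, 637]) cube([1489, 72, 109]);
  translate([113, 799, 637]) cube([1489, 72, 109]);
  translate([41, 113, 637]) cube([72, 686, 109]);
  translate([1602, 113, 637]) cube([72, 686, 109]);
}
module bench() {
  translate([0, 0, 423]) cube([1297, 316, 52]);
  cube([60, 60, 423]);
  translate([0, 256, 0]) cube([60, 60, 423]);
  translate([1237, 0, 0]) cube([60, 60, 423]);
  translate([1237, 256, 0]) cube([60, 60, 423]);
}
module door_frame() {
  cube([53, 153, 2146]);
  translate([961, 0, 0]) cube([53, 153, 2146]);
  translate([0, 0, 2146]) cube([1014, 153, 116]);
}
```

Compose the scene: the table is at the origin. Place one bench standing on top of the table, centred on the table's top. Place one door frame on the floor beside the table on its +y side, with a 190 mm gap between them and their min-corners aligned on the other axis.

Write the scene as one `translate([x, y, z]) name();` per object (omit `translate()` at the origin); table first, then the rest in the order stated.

table();
translate([209, 298, 778]) bench();
translate([0, 1102, 0]) door_frame();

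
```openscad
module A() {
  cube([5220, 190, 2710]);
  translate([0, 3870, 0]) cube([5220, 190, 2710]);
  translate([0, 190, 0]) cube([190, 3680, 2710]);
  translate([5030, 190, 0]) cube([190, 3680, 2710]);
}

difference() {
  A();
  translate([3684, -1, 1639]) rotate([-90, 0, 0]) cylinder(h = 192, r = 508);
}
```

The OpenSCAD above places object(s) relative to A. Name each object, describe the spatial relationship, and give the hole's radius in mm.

A is a house frame. The house frame has a circular hole through its front wall. The hole's radius is 508 mm.

The subtracted cylinder has r = 508 mm.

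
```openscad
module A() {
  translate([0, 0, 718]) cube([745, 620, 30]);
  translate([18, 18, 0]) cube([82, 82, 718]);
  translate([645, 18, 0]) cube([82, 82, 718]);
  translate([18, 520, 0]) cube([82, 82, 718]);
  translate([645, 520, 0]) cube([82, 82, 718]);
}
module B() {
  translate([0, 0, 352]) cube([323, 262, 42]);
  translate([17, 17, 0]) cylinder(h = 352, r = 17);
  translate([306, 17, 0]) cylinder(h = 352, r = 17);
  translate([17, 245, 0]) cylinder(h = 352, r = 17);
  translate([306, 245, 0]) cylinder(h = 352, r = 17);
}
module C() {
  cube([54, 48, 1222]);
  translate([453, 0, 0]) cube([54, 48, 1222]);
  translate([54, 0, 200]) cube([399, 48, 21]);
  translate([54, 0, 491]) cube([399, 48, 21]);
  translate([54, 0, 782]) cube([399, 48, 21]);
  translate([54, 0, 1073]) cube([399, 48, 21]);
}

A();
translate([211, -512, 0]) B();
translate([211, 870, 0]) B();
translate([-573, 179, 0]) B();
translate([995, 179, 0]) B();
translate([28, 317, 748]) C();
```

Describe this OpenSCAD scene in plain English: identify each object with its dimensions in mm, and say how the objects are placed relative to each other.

A is a table: top 745 mm (x) × 620 mm (y), 30 mm thick, upper face at z = 748 mm, on four 82×82 mm square legs, each inset 18 mm from the nearest pair of top edges, running from z = 0 to the bottom of the top.

B is a four-legged stool. The seat is a 323×262×42 mm slab whose top surface is at z = 394 mm; four round legs, each 34 mm in diameter, run from the floor (z = 0) to the underside of the seat, each leg's axis is inset half a diameter from the nearest pair of seat edges (so the leg's bounding box is flush with the corner).

C is a straight ladder. Two 54×48 mm vertical rails, 1222 mm tall, stand 507 mm apart (outside-to-outside) with their front faces coplanar on the −y side. 4 rungs, each 48 mm deep and 21 mm tall, span between the inner faces of the rails, front faces flush with the rails. The lowest rung's underside is at z = 200 mm and rungs are spaced 291 mm apart (underside to underside).

Four stools sit around the table at the −y, +y, −x, +x sides. The ladder is on top of the table.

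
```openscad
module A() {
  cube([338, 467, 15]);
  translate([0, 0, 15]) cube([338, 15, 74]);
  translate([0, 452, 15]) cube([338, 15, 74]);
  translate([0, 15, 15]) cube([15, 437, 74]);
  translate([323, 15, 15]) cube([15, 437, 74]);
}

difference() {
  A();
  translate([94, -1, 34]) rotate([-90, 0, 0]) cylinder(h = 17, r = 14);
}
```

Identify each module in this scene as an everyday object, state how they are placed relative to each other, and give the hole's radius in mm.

A is an open box. The open box has a circular hole through its front wall. The hole's radius is 14 mm.

The subtracted cylinder has r = 14 mm.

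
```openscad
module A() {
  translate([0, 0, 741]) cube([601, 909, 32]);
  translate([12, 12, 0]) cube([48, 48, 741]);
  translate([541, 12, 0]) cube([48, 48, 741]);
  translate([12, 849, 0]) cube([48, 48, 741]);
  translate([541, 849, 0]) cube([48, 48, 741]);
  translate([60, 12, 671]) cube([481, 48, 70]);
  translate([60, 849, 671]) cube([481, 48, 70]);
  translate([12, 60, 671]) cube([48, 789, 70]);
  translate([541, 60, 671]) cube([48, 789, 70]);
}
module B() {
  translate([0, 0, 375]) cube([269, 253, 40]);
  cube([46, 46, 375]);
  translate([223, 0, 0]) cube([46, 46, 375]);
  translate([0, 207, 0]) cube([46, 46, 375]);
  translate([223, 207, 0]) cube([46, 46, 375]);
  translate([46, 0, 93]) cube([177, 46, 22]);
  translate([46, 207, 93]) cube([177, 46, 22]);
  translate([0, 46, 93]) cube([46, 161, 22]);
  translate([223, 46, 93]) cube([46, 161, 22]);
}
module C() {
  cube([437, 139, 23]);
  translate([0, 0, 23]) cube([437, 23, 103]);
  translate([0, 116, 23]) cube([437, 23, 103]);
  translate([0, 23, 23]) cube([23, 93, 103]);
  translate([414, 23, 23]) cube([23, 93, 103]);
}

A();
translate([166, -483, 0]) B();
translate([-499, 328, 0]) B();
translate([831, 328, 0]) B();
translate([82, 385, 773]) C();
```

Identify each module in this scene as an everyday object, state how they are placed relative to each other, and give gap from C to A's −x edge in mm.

The open box's min-x is at 82; the table's min-x is 0; gap = 82 mm.

A is a table. B is a stool. C is an open box. Three stools sit around the table at the −y, −x, +x sides. The open box is on top of the table, centred. The gap from the open box to the table's −x edge is 82 mm.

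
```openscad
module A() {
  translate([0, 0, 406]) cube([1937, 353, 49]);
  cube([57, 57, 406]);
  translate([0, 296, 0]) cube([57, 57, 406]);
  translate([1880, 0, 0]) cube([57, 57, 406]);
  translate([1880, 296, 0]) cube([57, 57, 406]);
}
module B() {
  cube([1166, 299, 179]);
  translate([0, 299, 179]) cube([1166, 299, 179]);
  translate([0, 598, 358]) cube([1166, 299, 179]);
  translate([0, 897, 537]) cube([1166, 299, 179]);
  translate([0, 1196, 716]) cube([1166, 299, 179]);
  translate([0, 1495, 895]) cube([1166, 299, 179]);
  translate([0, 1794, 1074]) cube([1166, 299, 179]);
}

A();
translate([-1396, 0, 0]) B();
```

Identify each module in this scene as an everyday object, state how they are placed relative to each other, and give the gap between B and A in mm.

The staircase's nearest face is 230 mm from the bench's −x face.

A is a bench. B is a staircase. The staircase is on the floor beside the bench on its −x side. The gap between the staircase and the bench is 230 mm.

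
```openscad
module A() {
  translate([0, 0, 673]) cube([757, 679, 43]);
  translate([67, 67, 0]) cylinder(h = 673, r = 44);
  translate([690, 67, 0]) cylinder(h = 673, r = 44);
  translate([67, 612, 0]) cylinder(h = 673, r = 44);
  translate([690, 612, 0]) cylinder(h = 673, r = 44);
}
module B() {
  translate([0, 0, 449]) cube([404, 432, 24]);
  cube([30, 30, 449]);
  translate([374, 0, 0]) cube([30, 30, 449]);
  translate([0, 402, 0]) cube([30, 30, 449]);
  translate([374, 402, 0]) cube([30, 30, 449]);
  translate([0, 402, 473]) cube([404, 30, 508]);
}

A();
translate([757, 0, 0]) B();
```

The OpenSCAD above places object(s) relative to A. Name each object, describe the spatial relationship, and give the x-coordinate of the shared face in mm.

A is a table. B is a chair. The chair is against the table's +x side, with their −y faces flush. The x-coordinate of the shared face is 757 mm.

The table's +x face and the chair's −x face are both at x = 757 mm.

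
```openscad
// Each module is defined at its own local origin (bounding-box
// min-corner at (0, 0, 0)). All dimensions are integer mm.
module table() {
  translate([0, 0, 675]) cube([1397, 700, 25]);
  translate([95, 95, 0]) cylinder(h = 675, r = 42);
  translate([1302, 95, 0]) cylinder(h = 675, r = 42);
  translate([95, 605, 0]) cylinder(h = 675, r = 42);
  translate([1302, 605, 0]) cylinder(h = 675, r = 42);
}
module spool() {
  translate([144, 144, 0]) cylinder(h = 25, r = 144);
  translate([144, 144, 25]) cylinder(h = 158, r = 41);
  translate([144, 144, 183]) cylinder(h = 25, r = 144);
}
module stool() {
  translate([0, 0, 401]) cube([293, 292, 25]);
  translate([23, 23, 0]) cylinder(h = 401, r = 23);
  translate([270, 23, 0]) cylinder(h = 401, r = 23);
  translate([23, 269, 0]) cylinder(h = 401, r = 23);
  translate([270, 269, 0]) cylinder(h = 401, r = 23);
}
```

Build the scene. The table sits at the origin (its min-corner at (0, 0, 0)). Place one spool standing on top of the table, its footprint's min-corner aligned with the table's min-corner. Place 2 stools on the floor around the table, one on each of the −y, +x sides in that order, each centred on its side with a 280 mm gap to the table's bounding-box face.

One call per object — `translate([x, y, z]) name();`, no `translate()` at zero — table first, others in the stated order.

table();
translate([0, 0, 700]) spool();
translate([552, -572, 0]) stool();
translate([1677, 204, 0]) stool();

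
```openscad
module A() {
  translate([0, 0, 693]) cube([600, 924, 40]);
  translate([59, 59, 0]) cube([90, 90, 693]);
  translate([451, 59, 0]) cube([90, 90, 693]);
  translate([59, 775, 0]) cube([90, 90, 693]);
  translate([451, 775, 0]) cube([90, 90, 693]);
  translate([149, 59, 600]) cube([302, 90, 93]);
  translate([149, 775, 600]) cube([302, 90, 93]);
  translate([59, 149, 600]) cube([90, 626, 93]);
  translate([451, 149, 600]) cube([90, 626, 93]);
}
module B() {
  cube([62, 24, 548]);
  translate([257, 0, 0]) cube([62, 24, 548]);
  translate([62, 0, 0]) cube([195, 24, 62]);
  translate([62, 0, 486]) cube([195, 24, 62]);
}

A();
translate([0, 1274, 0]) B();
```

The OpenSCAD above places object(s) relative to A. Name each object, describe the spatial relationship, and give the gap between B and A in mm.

A is a table. B is a picture frame. The picture frame is on the floor beside the table on its +y side. The gap between the picture frame and the table is 350 mm.

The picture frame's nearest face is 350 mm from the table's +y face.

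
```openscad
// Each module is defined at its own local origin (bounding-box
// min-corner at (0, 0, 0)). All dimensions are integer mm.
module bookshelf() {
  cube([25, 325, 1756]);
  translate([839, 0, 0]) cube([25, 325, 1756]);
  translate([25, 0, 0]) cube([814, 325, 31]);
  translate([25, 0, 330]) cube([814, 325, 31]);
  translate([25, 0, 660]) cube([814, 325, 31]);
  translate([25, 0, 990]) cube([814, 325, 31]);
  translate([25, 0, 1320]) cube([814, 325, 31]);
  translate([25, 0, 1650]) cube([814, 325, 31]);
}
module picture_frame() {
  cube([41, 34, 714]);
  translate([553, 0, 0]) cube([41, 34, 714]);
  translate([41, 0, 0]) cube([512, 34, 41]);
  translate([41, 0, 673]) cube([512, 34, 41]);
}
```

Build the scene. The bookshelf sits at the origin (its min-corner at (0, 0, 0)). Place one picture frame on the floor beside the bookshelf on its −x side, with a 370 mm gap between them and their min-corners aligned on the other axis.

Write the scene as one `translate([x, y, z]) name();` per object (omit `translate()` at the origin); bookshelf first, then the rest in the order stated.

bookshelf();
translate([-964, 0, 0]) picture_frame();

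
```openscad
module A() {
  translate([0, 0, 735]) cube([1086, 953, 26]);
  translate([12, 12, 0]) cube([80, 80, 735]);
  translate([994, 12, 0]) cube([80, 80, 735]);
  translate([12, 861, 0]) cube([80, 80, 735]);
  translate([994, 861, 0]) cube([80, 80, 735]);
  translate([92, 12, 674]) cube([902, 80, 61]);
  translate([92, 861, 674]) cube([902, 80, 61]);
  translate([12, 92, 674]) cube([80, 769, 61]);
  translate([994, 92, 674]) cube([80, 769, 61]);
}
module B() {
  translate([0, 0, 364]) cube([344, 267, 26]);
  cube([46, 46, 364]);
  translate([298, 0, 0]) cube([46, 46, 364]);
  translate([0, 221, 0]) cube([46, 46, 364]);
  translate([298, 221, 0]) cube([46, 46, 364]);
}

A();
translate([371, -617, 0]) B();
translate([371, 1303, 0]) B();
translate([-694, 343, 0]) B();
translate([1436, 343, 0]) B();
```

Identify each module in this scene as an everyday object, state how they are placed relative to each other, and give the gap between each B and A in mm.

A is a table. B is a stool. Four stools sit around the table at the −y, +y, −x, +x sides. The gap between each stool and the table is 350 mm.

Each stool's nearest face is 350 mm from the table's bounding box.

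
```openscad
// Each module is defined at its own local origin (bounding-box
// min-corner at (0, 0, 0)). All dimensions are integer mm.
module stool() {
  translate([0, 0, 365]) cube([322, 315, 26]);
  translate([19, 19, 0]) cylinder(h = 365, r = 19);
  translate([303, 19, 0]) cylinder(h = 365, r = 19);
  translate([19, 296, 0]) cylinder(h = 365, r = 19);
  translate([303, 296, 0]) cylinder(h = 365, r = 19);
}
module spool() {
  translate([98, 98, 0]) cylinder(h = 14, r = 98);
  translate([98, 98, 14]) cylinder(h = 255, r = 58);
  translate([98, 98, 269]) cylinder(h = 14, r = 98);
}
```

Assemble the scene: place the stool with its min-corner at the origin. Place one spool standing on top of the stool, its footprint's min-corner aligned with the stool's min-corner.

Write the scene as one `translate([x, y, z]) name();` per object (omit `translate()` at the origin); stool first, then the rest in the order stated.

stool();
translate([0, 0, 391]) spool();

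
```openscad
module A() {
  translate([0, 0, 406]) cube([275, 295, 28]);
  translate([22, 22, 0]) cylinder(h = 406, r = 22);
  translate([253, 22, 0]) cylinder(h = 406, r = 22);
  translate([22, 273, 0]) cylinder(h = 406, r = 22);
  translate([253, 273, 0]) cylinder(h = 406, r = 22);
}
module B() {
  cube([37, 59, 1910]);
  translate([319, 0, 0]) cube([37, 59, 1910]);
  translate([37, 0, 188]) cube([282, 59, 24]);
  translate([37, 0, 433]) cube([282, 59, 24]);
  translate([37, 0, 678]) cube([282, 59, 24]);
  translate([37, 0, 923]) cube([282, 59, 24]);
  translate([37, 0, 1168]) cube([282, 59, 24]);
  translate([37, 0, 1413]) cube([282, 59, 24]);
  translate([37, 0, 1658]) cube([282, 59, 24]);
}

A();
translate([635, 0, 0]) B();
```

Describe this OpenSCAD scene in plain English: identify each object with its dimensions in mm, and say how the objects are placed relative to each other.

A is a four-legged stool. The seat is 275×295 mm, 28 mm thick, top at z = 434 mm. It stands on four round legs, each 44 mm in diameter, from z = 0 to the seat underside, each leg's axis is inset half a diameter from the nearest pair of seat edges (so the leg's bounding box is flush with the corner).

B is a wooden ladder with two side rails of 37×59 mm section and 1910 mm height, set 356 mm apart overall. Between them run 7 rectangular rungs (59 mm deep, 24 mm thick), front faces flush with the rails' −y face. The bottom of the first rung is 188 mm above the floor and each subsequent rung is 245 mm higher than the one below.

The ladder is on the floor beside the stool on its +x side.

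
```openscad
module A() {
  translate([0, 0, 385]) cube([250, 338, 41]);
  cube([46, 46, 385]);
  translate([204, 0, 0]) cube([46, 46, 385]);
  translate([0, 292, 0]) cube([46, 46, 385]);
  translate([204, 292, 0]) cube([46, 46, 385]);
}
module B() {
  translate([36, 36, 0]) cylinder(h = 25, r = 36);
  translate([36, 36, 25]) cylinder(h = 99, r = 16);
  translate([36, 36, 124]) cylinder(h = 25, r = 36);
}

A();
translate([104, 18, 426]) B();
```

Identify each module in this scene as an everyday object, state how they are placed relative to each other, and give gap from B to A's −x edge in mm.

The spool's min-x is at 104; the stool's min-x is 0; gap = 104 mm.

A is a stool. B is a spool. The spool is on top of the stool. The gap from the spool to the stool's −x edge is 104 mm.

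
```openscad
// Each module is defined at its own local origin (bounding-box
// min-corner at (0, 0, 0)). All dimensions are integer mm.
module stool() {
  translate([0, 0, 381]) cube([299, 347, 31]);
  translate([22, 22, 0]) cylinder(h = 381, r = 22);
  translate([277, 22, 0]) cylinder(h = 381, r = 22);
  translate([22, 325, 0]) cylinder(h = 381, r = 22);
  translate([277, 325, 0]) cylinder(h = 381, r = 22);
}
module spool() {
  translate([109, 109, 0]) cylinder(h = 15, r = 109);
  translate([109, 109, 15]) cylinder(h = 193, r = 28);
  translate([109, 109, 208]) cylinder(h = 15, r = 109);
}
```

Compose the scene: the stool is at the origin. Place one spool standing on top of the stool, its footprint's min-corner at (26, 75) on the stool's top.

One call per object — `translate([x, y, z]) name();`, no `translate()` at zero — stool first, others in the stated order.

stool();
translate([26, 75, 412]) spool();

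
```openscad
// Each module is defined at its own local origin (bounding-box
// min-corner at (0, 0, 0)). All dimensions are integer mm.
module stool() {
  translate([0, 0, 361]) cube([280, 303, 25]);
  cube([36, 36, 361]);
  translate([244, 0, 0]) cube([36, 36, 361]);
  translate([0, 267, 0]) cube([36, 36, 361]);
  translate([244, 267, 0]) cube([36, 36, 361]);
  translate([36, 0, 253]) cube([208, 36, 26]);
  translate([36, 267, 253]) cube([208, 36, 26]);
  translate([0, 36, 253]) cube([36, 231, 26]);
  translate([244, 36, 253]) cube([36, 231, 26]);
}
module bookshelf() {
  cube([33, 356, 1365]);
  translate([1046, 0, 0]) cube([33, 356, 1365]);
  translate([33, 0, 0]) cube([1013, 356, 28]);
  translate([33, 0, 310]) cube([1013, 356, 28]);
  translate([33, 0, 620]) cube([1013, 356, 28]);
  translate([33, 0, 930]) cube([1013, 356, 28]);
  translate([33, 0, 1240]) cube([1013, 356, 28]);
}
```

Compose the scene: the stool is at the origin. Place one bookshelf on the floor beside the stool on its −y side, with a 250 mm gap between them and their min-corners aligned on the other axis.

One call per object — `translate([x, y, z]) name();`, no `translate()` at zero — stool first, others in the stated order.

stool();
translate([0, -606, 0]) bookshelf();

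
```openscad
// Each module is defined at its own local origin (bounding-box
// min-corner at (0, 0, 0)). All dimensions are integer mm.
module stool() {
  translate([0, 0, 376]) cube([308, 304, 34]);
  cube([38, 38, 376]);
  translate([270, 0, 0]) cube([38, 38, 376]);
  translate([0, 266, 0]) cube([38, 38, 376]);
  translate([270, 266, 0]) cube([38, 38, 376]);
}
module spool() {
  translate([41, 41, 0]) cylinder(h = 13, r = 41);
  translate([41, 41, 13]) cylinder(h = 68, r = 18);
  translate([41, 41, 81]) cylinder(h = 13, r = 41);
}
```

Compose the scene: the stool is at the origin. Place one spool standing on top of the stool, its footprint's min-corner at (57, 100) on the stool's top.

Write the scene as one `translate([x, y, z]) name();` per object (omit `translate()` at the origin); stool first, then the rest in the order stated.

stool();
translate([57, 100, 410]) spool();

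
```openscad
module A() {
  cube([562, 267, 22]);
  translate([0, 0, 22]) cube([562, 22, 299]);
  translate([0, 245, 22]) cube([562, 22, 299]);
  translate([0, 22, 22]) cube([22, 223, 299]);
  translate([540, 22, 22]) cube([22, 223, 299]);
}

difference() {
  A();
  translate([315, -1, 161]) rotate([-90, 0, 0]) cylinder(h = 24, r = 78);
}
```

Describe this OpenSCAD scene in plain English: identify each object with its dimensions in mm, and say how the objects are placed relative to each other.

A is an open-topped rectangular box: outside dimensions 562×267×321 mm, with a uniform wall and base thickness of 22 mm. The base is a full 562×267 slab on the floor; four walls sit on top of the base. The front and back walls (the −y and +y sides) span the full width; the two side walls fit between them.

The open box has a circular hole of radius 78 mm through its front wall, centred at (x = 315, z = 161).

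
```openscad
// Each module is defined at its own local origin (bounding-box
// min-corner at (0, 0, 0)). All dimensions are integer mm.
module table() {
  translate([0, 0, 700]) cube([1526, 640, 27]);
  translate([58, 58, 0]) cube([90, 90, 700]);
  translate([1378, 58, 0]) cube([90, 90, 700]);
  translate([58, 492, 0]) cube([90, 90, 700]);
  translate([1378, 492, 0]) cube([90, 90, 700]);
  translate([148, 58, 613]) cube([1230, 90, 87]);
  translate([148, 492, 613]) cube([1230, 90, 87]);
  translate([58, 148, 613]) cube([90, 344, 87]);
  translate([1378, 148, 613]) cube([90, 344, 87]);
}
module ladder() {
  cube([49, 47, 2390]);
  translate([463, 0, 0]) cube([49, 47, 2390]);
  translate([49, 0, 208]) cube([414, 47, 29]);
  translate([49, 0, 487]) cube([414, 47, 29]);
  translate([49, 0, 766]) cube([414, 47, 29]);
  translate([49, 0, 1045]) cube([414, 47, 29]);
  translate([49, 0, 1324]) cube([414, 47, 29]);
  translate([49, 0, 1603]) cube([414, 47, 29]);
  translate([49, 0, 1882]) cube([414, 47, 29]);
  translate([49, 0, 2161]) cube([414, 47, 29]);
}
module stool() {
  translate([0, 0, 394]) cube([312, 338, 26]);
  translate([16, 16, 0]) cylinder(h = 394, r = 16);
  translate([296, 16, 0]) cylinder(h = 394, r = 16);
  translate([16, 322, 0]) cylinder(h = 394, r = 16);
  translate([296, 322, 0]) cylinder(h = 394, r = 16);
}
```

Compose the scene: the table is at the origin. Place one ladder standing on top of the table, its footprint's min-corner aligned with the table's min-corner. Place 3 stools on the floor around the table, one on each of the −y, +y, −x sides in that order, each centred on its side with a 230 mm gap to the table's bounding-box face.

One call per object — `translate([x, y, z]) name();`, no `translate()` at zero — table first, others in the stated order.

table();
translate([0, 0, 727]) ladder();
translate([607, -568, 0]) stool();
translate([607, 870, 0]) stool();
translate([-542, 151, 0]) stool();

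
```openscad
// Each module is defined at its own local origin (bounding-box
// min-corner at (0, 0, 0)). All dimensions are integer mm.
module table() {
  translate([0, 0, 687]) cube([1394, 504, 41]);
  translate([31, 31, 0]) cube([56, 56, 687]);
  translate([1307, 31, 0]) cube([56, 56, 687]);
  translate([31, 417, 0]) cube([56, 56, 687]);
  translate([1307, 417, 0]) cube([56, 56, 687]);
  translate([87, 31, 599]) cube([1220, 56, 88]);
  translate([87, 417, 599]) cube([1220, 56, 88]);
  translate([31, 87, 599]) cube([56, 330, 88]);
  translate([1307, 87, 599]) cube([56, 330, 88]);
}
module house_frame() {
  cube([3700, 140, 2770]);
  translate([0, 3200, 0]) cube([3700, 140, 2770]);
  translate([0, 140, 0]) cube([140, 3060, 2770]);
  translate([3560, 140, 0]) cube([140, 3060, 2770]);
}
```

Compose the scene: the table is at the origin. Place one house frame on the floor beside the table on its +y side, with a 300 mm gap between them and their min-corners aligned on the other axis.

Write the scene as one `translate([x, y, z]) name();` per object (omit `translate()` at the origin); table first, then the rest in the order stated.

table();
translate([0, 804, 0]) house_frame();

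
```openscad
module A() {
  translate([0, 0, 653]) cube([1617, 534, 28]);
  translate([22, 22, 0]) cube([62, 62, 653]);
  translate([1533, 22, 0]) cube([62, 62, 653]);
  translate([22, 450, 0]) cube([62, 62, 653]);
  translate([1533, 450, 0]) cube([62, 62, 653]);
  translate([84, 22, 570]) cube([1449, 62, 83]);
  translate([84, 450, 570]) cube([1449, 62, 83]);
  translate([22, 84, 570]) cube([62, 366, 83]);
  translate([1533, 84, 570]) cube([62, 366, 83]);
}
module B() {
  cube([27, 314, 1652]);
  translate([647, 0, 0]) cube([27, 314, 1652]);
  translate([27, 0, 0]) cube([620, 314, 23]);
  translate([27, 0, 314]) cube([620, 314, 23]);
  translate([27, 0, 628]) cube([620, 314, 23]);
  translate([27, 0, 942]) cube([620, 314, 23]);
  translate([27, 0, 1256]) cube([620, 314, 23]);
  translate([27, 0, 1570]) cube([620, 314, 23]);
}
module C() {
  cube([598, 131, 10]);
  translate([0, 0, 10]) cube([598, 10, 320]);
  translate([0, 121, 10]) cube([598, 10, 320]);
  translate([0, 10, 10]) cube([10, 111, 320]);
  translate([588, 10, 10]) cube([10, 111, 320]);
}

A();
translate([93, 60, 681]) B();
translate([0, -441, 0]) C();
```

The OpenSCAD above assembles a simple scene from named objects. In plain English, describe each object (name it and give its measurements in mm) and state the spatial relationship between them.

A is a rectangular dining table. The top is 1617×534×28 mm with its upper surface at z = 681 mm. It stands on four 62×62 mm square legs, each inset 22 mm from the nearest pair of top edges, running from the floor to the underside of the top. Four apron rails, 62 mm thick and 83 mm tall, run between adjacent legs with their top edges flush with the underside of the top and their outer faces flush with the legs' outer faces.

B is a bookshelf 674 mm wide overall, 314 mm deep and 1652 mm tall. The two sides are 27 mm thick vertical panels. 6 horizontal shelves of 23 mm thickness span between the inner faces of the sides; the lowest shelf sits on the floor and shelves are stacked with a clear vertical gap of 291 mm between each pair.

C is an open storage box with external size 598×131×330 mm and wall thickness 10 mm (the base is also 10 mm thick). The base covers the whole footprint; the four walls stand on the base, with the y-facing walls full-width and the x-facing walls fitting between their inner faces.

The bookshelf is on top of the table. The open box is on the floor beside the table on its −y side.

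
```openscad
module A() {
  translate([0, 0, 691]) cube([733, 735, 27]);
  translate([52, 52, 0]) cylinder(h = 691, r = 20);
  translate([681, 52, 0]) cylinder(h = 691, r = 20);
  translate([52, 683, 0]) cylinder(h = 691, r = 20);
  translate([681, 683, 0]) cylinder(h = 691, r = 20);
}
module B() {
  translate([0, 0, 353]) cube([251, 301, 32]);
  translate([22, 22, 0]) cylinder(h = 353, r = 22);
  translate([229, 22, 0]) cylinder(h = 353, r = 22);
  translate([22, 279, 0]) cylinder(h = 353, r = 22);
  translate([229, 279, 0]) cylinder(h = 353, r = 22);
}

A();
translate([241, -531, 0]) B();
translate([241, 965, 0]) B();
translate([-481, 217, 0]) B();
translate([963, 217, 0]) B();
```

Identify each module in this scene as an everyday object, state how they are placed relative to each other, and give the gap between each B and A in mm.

Each stool's nearest face is 230 mm from the table's bounding box.

A is a table. B is a stool. Four stools sit around the table at the −y, +y, −x, +x sides. The gap between each stool and the table is 230 mm.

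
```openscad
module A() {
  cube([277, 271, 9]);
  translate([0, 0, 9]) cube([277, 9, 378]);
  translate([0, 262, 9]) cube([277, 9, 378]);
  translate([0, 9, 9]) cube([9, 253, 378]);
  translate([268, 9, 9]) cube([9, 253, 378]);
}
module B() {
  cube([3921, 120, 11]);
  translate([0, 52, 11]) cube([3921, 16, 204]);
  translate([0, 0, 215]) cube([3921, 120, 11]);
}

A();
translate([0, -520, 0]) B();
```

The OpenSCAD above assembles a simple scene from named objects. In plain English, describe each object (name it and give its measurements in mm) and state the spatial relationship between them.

A is an open storage box with external size 277×271×387 mm and wall thickness 9 mm (the base is also 9 mm thick). The base covers the whole footprint; the four walls stand on the base, with the y-facing walls full-width and the x-facing walls fitting between their inner faces.

B is an I-beam lying along x, 3921 mm long. Overall section height 226 mm. Two flanges 120 mm wide (y) and 11 mm thick, one on the floor and one at the top; a web 16 mm thick runs between them, centred on the flange width.

The I-beam is on the floor beside the open box on its −y side.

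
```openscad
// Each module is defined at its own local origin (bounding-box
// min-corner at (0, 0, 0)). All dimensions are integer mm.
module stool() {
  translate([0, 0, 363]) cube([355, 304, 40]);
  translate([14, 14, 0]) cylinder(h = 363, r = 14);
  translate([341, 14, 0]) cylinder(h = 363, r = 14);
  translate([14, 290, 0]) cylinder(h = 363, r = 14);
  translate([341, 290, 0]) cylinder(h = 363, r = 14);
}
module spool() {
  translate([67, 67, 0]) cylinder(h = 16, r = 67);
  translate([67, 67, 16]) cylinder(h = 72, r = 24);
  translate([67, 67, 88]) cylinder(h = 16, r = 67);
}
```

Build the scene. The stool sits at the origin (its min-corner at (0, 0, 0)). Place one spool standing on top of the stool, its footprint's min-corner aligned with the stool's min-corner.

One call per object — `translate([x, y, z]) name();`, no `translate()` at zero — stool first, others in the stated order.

stool();
translate([0, 0, 403]) spool();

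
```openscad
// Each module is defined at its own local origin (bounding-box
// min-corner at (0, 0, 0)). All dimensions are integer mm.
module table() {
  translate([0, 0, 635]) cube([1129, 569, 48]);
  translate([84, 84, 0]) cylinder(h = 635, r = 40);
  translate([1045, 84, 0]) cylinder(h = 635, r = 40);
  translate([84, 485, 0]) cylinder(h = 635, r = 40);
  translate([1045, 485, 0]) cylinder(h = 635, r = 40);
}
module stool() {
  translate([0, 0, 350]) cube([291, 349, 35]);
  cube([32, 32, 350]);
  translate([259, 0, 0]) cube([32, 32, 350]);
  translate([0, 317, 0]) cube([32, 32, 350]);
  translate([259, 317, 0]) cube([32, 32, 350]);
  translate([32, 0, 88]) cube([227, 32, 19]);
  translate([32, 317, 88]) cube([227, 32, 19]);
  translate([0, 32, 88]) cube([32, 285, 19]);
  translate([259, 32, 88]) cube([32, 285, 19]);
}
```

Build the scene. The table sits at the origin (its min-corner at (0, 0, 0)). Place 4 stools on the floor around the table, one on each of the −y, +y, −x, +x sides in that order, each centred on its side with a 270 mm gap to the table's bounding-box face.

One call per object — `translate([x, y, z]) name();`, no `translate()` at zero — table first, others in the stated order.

table();
translate([419, -619, 0]) stool();
translate([419, 839, 0]) stool();
translate([-561, 110, 0]) stool();
translate([1399, 110, 0]) stool();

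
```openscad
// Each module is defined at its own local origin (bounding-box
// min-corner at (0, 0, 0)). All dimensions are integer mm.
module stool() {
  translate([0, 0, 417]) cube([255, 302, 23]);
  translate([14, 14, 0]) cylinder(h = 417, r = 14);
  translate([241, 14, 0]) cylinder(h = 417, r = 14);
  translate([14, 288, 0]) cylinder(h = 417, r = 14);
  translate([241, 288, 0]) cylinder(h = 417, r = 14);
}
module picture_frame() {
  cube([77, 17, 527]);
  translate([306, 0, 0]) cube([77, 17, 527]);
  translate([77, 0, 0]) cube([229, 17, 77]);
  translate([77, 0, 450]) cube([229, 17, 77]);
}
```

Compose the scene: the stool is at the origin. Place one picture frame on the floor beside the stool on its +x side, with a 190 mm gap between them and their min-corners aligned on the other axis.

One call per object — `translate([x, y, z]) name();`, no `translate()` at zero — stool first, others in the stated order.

stool();
translate([445, 0, 0]) picture_frame();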